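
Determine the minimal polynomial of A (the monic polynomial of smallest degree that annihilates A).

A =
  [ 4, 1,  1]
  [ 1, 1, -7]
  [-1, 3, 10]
x^3 - 15*x^2 + 75*x - 125

The characteristic polynomial is χ_A(x) = (x - 5)^3, so the eigenvalues are known. The minimal polynomial is
  m_A(x) = Π_λ (x − λ)^{k_λ}
where k_λ is the size of the *largest* Jordan block for λ (equivalently, the smallest k with (A − λI)^k v = 0 for every generalised eigenvector v of λ).

  λ = 5: largest Jordan block has size 3, contributing (x − 5)^3

So m_A(x) = (x - 5)^3 = x^3 - 15*x^2 + 75*x - 125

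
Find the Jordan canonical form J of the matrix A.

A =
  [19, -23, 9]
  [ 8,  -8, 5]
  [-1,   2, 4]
J_3(5)

The characteristic polynomial is
  det(x·I − A) = x^3 - 15*x^2 + 75*x - 125 = (x - 5)^3

Eigenvalues and multiplicities (the geometric multiplicity of λ is n − rank(A − λI), which equals the number of Jordan blocks for λ):
  λ = 5: algebraic multiplicity = 3, geometric multiplicity = 1

Determining the block sizes for each eigenvalue:
  λ = 5: one block (gm = 1), so the single block has size am = 3 → block sizes [3]

Assembling the blocks gives a Jordan form
J =
  [5, 1, 0]
  [0, 5, 1]
  [0, 0, 5]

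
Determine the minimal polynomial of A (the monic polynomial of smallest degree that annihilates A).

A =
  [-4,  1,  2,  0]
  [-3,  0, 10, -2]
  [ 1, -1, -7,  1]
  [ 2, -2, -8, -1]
x^2 + 6*x + 9

The characteristic polynomial is χ_A(x) = (x + 3)^4, so the eigenvalues are known. The minimal polynomial is
  m_A(x) = Π_λ (x − λ)^{k_λ}
where k_λ is the size of the *largest* Jordan block for λ (equivalently, the smallest k with (A − λI)^k v = 0 for every generalised eigenvector v of λ).

  λ = -3: largest Jordan block has size 2, contributing (x + 3)^2

So m_A(x) = (x + 3)^2 = x^2 + 6*x + 9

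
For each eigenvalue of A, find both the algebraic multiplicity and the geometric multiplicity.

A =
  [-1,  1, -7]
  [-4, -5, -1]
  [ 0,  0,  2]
λ = -3: alg = 2, geom = 1; λ = 2: alg = 1, geom = 1

Step 1 — factor the characteristic polynomial to read off the algebraic multiplicities:
  χ_A(x) = (x - 2)*(x + 3)^2

Step 2 — compute geometric multiplicities via the rank-nullity identity g(λ) = n − rank(A − λI):
  rank(A − (-3)·I) = 2, so dim ker(A − (-3)·I) = n − 2 = 1
  rank(A − (2)·I) = 2, so dim ker(A − (2)·I) = n − 2 = 1

Summary:
  λ = -3: algebraic multiplicity = 2, geometric multiplicity = 1
  λ = 2: algebraic multiplicity = 1, geometric multiplicity = 1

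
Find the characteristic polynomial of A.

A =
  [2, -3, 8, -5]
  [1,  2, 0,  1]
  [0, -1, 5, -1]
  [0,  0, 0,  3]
x^4 - 12*x^3 + 54*x^2 - 108*x + 81

Expanding det(x·I − A) (e.g. by cofactor expansion or by noting that A is similar to its Jordan form J, which has the same characteristic polynomial as A) gives
  χ_A(x) = x^4 - 12*x^3 + 54*x^2 - 108*x + 81
which factors as (x - 3)^4. The eigenvalues (with algebraic multiplicities) are λ = 3 with multiplicity 4.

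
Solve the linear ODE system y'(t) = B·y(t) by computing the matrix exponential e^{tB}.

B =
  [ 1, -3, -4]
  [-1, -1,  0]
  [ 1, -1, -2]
e^{tB} =
  [t + 1, -t - 1 + exp(-2*t), -2*t - 1 + exp(-2*t)]
  [-t, t + exp(-2*t), 2*t - 1 + exp(-2*t)]
  [t, -t, 1 - 2*t]

Strategy: write B = P · J · P⁻¹ where J is a Jordan canonical form, so e^{tB} = P · e^{tJ} · P⁻¹, and e^{tJ} can be computed block-by-block.

B has Jordan form
J =
  [-2, 0, 0]
  [ 0, 0, 1]
  [ 0, 0, 0]
(up to reordering of blocks).

Per-block formulas:
  For a 2×2 Jordan block J_2(0): exp(t · J_2(0)) = e^(0t)·(I + t·N), where N is the 2×2 nilpotent shift.
  For a 1×1 block at λ = -2: exp(t · [-2]) = [e^(-2t)].

After assembling e^{tJ} and conjugating by P, we get:

e^{tB} =
  [t + 1, -t - 1 + exp(-2*t), -2*t - 1 + exp(-2*t)]
  [-t, t + exp(-2*t), 2*t - 1 + exp(-2*t)]
  [t, -t, 1 - 2*t]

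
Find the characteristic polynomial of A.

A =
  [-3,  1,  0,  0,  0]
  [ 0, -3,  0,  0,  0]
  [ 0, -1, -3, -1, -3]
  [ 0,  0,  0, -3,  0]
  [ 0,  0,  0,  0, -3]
x^5 + 15*x^4 + 90*x^3 + 270*x^2 + 405*x + 243

Expanding det(x·I − A) (e.g. by cofactor expansion or by noting that A is similar to its Jordan form J, which has the same characteristic polynomial as A) gives
  χ_A(x) = x^5 + 15*x^4 + 90*x^3 + 270*x^2 + 405*x + 243
which factors as (x + 3)^5. The eigenvalues (with algebraic multiplicities) are λ = -3 with multiplicity 5.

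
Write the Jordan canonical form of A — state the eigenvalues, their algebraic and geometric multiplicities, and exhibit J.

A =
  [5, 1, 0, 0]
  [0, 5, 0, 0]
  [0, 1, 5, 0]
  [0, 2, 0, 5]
J_2(5) ⊕ J_1(5) ⊕ J_1(5)

The characteristic polynomial is
  det(x·I − A) = x^4 - 20*x^3 + 150*x^2 - 500*x + 625 = (x - 5)^4

Eigenvalues and multiplicities (the geometric multiplicity of λ is n − rank(A − λI), which equals the number of Jordan blocks for λ):
  λ = 5: algebraic multiplicity = 4, geometric multiplicity = 3

Determining the block sizes for each eigenvalue:
  λ = 5: 3 blocks summing to 4 forces exactly one block of size 2 and the rest size 1 → block sizes [2, 1, 1]

Assembling the blocks gives a Jordan form
J =
  [5, 1, 0, 0]
  [0, 5, 0, 0]
  [0, 0, 5, 0]
  [0, 0, 0, 5]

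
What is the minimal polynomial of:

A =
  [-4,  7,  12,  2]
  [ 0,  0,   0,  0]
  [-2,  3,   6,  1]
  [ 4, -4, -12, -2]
x^2

The characteristic polynomial is χ_A(x) = x^4, so the eigenvalues are known. The minimal polynomial is
  m_A(x) = Π_λ (x − λ)^{k_λ}
where k_λ is the size of the *largest* Jordan block for λ (equivalently, the smallest k with (A − λI)^k v = 0 for every generalised eigenvector v of λ).

  λ = 0: largest Jordan block has size 2, contributing (x − 0)^2

So m_A(x) = x^2 = x^2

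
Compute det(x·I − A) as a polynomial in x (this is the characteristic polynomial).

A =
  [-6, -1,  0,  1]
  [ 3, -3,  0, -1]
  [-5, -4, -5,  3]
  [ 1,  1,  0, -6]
x^4 + 20*x^3 + 150*x^2 + 500*x + 625

Expanding det(x·I − A) (e.g. by cofactor expansion or by noting that A is similar to its Jordan form J, which has the same characteristic polynomial as A) gives
  χ_A(x) = x^4 + 20*x^3 + 150*x^2 + 500*x + 625
which factors as (x + 5)^4. The eigenvalues (with algebraic multiplicities) are λ = -5 with multiplicity 4.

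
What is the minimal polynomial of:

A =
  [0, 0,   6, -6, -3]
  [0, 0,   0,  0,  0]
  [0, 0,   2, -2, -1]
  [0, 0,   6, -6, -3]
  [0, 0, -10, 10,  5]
x^2 - x

The characteristic polynomial is χ_A(x) = x^4*(x - 1), so the eigenvalues are known. The minimal polynomial is
  m_A(x) = Π_λ (x − λ)^{k_λ}
where k_λ is the size of the *largest* Jordan block for λ (equivalently, the smallest k with (A − λI)^k v = 0 for every generalised eigenvector v of λ).

  λ = 0: largest Jordan block has size 1, contributing (x − 0)
  λ = 1: largest Jordan block has size 1, contributing (x − 1)

So m_A(x) = x*(x - 1) = x^2 - x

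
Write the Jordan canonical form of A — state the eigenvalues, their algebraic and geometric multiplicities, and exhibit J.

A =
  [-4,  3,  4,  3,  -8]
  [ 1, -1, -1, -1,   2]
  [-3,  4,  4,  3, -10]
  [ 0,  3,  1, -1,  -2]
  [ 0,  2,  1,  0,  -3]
J_3(-1) ⊕ J_2(-1)

The characteristic polynomial is
  det(x·I − A) = x^5 + 5*x^4 + 10*x^3 + 10*x^2 + 5*x + 1 = (x + 1)^5

Eigenvalues and multiplicities (the geometric multiplicity of λ is n − rank(A − λI), which equals the number of Jordan blocks for λ):
  λ = -1: algebraic multiplicity = 5, geometric multiplicity = 2

Determining the block sizes for each eigenvalue:
  λ = -1: with am = 5 and gm = 2, the partition is not yet determined (e.g. several partitions of 5 into 2 parts exist). Let N = A − (-1)·I. Computing rank(N^1) = 3, rank(N^2) = 1, rank(N^3) = 0; the number of blocks of size ≥ j is rank(N^{j−1}) − rank(N^j), giving [2, 2, 1]. So we have 1 block(s) of size 3, 1 block(s) of size 2 → block sizes [3, 2]

Assembling the blocks gives a Jordan form
J =
  [-1,  1,  0,  0,  0]
  [ 0, -1,  1,  0,  0]
  [ 0,  0, -1,  0,  0]
  [ 0,  0,  0, -1,  1]
  [ 0,  0,  0,  0, -1]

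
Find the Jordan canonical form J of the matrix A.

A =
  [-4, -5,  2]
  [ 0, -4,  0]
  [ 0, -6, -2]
J_2(-4) ⊕ J_1(-2)

The characteristic polynomial is
  det(x·I − A) = x^3 + 10*x^2 + 32*x + 32 = (x + 2)*(x + 4)^2

Eigenvalues and multiplicities (the geometric multiplicity of λ is n − rank(A − λI), which equals the number of Jordan blocks for λ):
  λ = -4: algebraic multiplicity = 2, geometric multiplicity = 1
  λ = -2: algebraic multiplicity = 1, geometric multiplicity = 1

Determining the block sizes for each eigenvalue:
  λ = -4: one block (gm = 1), so the single block has size am = 2 → block sizes [2]
  λ = -2: one block (gm = 1), so the single block has size am = 1 → block sizes [1]

Assembling the blocks gives a Jordan form
J =
  [-4,  1,  0]
  [ 0, -4,  0]
  [ 0,  0, -2]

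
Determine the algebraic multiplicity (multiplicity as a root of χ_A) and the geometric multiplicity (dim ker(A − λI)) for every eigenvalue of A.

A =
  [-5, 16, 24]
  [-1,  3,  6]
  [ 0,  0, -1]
λ = -1: alg = 3, geom = 2

Step 1 — factor the characteristic polynomial to read off the algebraic multiplicities:
  χ_A(x) = (x + 1)^3

Step 2 — compute geometric multiplicities via the rank-nullity identity g(λ) = n − rank(A − λI):
  rank(A − (-1)·I) = 1, so dim ker(A − (-1)·I) = n − 1 = 2

Summary:
  λ = -1: algebraic multiplicity = 3, geometric multiplicity = 2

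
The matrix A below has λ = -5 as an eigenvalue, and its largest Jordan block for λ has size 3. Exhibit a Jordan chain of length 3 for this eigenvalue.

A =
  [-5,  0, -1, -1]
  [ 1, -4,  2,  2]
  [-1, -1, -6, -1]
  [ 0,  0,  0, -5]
A Jordan chain for λ = -5 of length 3:
v_1 = (1, -1, 0, 0)ᵀ
v_2 = (0, 1, -1, 0)ᵀ
v_3 = (1, 0, 0, 0)ᵀ

Let N = A − (-5)·I. We want v_3 with N^3 v_3 = 0 but N^2 v_3 ≠ 0; then v_{j-1} := N · v_j for j = 3, …, 2.

Pick v_3 = (1, 0, 0, 0)ᵀ.
Then v_2 = N · v_3 = (0, 1, -1, 0)ᵀ.
Then v_1 = N · v_2 = (1, -1, 0, 0)ᵀ.

Sanity check: (A − (-5)·I) v_1 = (0, 0, 0, 0)ᵀ = 0. ✓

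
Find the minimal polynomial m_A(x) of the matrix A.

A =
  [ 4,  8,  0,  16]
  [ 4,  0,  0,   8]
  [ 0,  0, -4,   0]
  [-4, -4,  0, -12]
x^2 + 4*x

The characteristic polynomial is χ_A(x) = x*(x + 4)^3, so the eigenvalues are known. The minimal polynomial is
  m_A(x) = Π_λ (x − λ)^{k_λ}
where k_λ is the size of the *largest* Jordan block for λ (equivalently, the smallest k with (A − λI)^k v = 0 for every generalised eigenvector v of λ).

  λ = -4: largest Jordan block has size 1, contributing (x + 4)
  λ = 0: largest Jordan block has size 1, contributing (x − 0)

So m_A(x) = x*(x + 4) = x^2 + 4*x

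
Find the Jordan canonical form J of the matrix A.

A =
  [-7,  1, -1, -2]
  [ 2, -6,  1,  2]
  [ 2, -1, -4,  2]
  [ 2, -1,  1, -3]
J_2(-5) ⊕ J_1(-5) ⊕ J_1(-5)

The characteristic polynomial is
  det(x·I − A) = x^4 + 20*x^3 + 150*x^2 + 500*x + 625 = (x + 5)^4

Eigenvalues and multiplicities (the geometric multiplicity of λ is n − rank(A − λI), which equals the number of Jordan blocks for λ):
  λ = -5: algebraic multiplicity = 4, geometric multiplicity = 3

Determining the block sizes for each eigenvalue:
  λ = -5: 3 blocks summing to 4 forces exactly one block of size 2 and the rest size 1 → block sizes [2, 1, 1]

Assembling the blocks gives a Jordan form
J =
  [-5,  1,  0,  0]
  [ 0, -5,  0,  0]
  [ 0,  0, -5,  0]
  [ 0,  0,  0, -5]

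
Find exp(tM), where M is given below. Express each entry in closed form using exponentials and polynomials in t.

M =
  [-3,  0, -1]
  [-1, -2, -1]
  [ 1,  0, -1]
e^{tM} =
  [-t*exp(-2*t) + exp(-2*t), 0, -t*exp(-2*t)]
  [-t*exp(-2*t), exp(-2*t), -t*exp(-2*t)]
  [t*exp(-2*t), 0, t*exp(-2*t) + exp(-2*t)]

Strategy: write M = P · J · P⁻¹ where J is a Jordan canonical form, so e^{tM} = P · e^{tJ} · P⁻¹, and e^{tJ} can be computed block-by-block.

M has Jordan form
J =
  [-2,  1,  0]
  [ 0, -2,  0]
  [ 0,  0, -2]
(up to reordering of blocks).

Per-block formulas:
  For a 1×1 block at λ = -2: exp(t · [-2]) = [e^(-2t)].
  For a 2×2 Jordan block J_2(-2): exp(t · J_2(-2)) = e^(-2t)·(I + t·N), where N is the 2×2 nilpotent shift.

After assembling e^{tJ} and conjugating by P, we get:

e^{tM} =
  [-t*exp(-2*t) + exp(-2*t), 0, -t*exp(-2*t)]
  [-t*exp(-2*t), exp(-2*t), -t*exp(-2*t)]
  [t*exp(-2*t), 0, t*exp(-2*t) + exp(-2*t)]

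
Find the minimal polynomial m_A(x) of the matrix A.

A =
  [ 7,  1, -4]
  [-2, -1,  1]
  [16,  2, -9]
x^3 + 3*x^2 + 3*x + 1

The characteristic polynomial is χ_A(x) = (x + 1)^3, so the eigenvalues are known. The minimal polynomial is
  m_A(x) = Π_λ (x − λ)^{k_λ}
where k_λ is the size of the *largest* Jordan block for λ (equivalently, the smallest k with (A − λI)^k v = 0 for every generalised eigenvector v of λ).

  λ = -1: largest Jordan block has size 3, contributing (x + 1)^3

So m_A(x) = (x + 1)^3 = x^3 + 3*x^2 + 3*x + 1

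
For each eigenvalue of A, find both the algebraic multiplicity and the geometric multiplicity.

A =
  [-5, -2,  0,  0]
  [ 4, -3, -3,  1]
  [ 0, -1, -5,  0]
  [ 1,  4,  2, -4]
λ = -5: alg = 1, geom = 1; λ = -4: alg = 3, geom = 1

Step 1 — factor the characteristic polynomial to read off the algebraic multiplicities:
  χ_A(x) = (x + 4)^3*(x + 5)

Step 2 — compute geometric multiplicities via the rank-nullity identity g(λ) = n − rank(A − λI):
  rank(A − (-5)·I) = 3, so dim ker(A − (-5)·I) = n − 3 = 1
  rank(A − (-4)·I) = 3, so dim ker(A − (-4)·I) = n − 3 = 1

Summary:
  λ = -5: algebraic multiplicity = 1, geometric multiplicity = 1
  λ = -4: algebraic multiplicity = 3, geometric multiplicity = 1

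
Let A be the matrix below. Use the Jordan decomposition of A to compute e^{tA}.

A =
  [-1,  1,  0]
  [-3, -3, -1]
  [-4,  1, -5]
e^{tA} =
  [t^2*exp(-3*t)/2 + 2*t*exp(-3*t) + exp(-3*t), t^2*exp(-3*t) + t*exp(-3*t), -t^2*exp(-3*t)/2]
  [-t^2*exp(-3*t) - 3*t*exp(-3*t), -2*t^2*exp(-3*t) + exp(-3*t), t^2*exp(-3*t) - t*exp(-3*t)]
  [-3*t^2*exp(-3*t)/2 - 4*t*exp(-3*t), -3*t^2*exp(-3*t) + t*exp(-3*t), 3*t^2*exp(-3*t)/2 - 2*t*exp(-3*t) + exp(-3*t)]

Strategy: write A = P · J · P⁻¹ where J is a Jordan canonical form, so e^{tA} = P · e^{tJ} · P⁻¹, and e^{tJ} can be computed block-by-block.

A has Jordan form
J =
  [-3,  1,  0]
  [ 0, -3,  1]
  [ 0,  0, -3]
(up to reordering of blocks).

Per-block formulas:
  For a 3×3 Jordan block J_3(-3): exp(t · J_3(-3)) = e^(-3t)·(I + t·N + (t^2/2)·N^2), where N is the 3×3 nilpotent shift.

After assembling e^{tJ} and conjugating by P, we get:

e^{tA} =
  [t^2*exp(-3*t)/2 + 2*t*exp(-3*t) + exp(-3*t), t^2*exp(-3*t) + t*exp(-3*t), -t^2*exp(-3*t)/2]
  [-t^2*exp(-3*t) - 3*t*exp(-3*t), -2*t^2*exp(-3*t) + exp(-3*t), t^2*exp(-3*t) - t*exp(-3*t)]
  [-3*t^2*exp(-3*t)/2 - 4*t*exp(-3*t), -3*t^2*exp(-3*t) + t*exp(-3*t), 3*t^2*exp(-3*t)/2 - 2*t*exp(-3*t) + exp(-3*t)]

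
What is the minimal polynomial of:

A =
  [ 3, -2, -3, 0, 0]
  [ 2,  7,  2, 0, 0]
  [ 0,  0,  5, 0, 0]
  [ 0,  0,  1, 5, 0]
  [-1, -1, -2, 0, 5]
x^3 - 15*x^2 + 75*x - 125

The characteristic polynomial is χ_A(x) = (x - 5)^5, so the eigenvalues are known. The minimal polynomial is
  m_A(x) = Π_λ (x − λ)^{k_λ}
where k_λ is the size of the *largest* Jordan block for λ (equivalently, the smallest k with (A − λI)^k v = 0 for every generalised eigenvector v of λ).

  λ = 5: largest Jordan block has size 3, contributing (x − 5)^3

So m_A(x) = (x - 5)^3 = x^3 - 15*x^2 + 75*x - 125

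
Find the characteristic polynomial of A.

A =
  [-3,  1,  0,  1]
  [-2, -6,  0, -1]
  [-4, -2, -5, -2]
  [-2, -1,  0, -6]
x^4 + 20*x^3 + 150*x^2 + 500*x + 625

Expanding det(x·I − A) (e.g. by cofactor expansion or by noting that A is similar to its Jordan form J, which has the same characteristic polynomial as A) gives
  χ_A(x) = x^4 + 20*x^3 + 150*x^2 + 500*x + 625
which factors as (x + 5)^4. The eigenvalues (with algebraic multiplicities) are λ = -5 with multiplicity 4.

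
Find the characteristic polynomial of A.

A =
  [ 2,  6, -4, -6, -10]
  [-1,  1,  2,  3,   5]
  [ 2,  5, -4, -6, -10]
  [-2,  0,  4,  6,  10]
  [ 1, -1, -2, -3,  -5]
x^5

Expanding det(x·I − A) (e.g. by cofactor expansion or by noting that A is similar to its Jordan form J, which has the same characteristic polynomial as A) gives
  χ_A(x) = x^5
which factors as x^5. The eigenvalues (with algebraic multiplicities) are λ = 0 with multiplicity 5.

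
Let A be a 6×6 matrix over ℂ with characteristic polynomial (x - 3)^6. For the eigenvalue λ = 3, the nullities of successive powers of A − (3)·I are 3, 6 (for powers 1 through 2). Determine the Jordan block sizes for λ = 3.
Block sizes for λ = 3: [2, 2, 2]

From the dimensions of kernels of powers, the number of Jordan blocks of size at least j is d_j − d_{j−1} where d_j = dim ker(N^j) (with d_0 = 0). Computing the differences gives [3, 3].
The number of blocks of size exactly k is (#blocks of size ≥ k) − (#blocks of size ≥ k + 1), so the partition is: 3 block(s) of size 2.
In nonincreasing order the block sizes are [2, 2, 2].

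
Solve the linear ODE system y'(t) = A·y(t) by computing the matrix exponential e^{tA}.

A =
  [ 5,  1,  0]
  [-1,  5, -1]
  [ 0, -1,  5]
e^{tA} =
  [-t^2*exp(5*t)/2 + exp(5*t), t*exp(5*t), -t^2*exp(5*t)/2]
  [-t*exp(5*t), exp(5*t), -t*exp(5*t)]
  [t^2*exp(5*t)/2, -t*exp(5*t), t^2*exp(5*t)/2 + exp(5*t)]

Strategy: write A = P · J · P⁻¹ where J is a Jordan canonical form, so e^{tA} = P · e^{tJ} · P⁻¹, and e^{tJ} can be computed block-by-block.

A has Jordan form
J =
  [5, 1, 0]
  [0, 5, 1]
  [0, 0, 5]
(up to reordering of blocks).

Per-block formulas:
  For a 3×3 Jordan block J_3(5): exp(t · J_3(5)) = e^(5t)·(I + t·N + (t^2/2)·N^2), where N is the 3×3 nilpotent shift.

After assembling e^{tJ} and conjugating by P, we get:

e^{tA} =
  [-t^2*exp(5*t)/2 + exp(5*t), t*exp(5*t), -t^2*exp(5*t)/2]
  [-t*exp(5*t), exp(5*t), -t*exp(5*t)]
  [t^2*exp(5*t)/2, -t*exp(5*t), t^2*exp(5*t)/2 + exp(5*t)]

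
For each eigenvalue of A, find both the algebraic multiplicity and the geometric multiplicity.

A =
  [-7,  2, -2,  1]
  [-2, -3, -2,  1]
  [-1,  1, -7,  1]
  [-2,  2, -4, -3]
λ = -5: alg = 4, geom = 2

Step 1 — factor the characteristic polynomial to read off the algebraic multiplicities:
  χ_A(x) = (x + 5)^4

Step 2 — compute geometric multiplicities via the rank-nullity identity g(λ) = n − rank(A − λI):
  rank(A − (-5)·I) = 2, so dim ker(A − (-5)·I) = n − 2 = 2

Summary:
  λ = -5: algebraic multiplicity = 4, geometric multiplicity = 2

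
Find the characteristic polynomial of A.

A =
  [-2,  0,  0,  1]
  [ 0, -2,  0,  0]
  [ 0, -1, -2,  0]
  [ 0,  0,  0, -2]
x^4 + 8*x^3 + 24*x^2 + 32*x + 16

Expanding det(x·I − A) (e.g. by cofactor expansion or by noting that A is similar to its Jordan form J, which has the same characteristic polynomial as A) gives
  χ_A(x) = x^4 + 8*x^3 + 24*x^2 + 32*x + 16
which factors as (x + 2)^4. The eigenvalues (with algebraic multiplicities) are λ = -2 with multiplicity 4.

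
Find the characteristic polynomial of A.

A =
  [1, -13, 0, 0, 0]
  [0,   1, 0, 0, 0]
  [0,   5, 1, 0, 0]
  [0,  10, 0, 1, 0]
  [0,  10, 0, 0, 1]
x^5 - 5*x^4 + 10*x^3 - 10*x^2 + 5*x - 1

Expanding det(x·I − A) (e.g. by cofactor expansion or by noting that A is similar to its Jordan form J, which has the same characteristic polynomial as A) gives
  χ_A(x) = x^5 - 5*x^4 + 10*x^3 - 10*x^2 + 5*x - 1
which factors as (x - 1)^5. The eigenvalues (with algebraic multiplicities) are λ = 1 with multiplicity 5.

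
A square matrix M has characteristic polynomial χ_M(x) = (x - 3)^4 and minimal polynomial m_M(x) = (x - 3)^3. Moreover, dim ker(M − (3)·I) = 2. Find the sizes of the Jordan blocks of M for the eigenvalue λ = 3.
Block sizes for λ = 3: [3, 1]

Step 1 — from the characteristic polynomial, algebraic multiplicity of λ = 3 is 4. From dim ker(M − (3)·I) = 2, there are exactly 2 Jordan blocks for λ = 3.
Step 2 — from the minimal polynomial, the factor (x − 3)^3 tells us the largest block for λ = 3 has size 3.
Step 3 — with total size 4, 2 blocks, and largest block 3, the block sizes (in nonincreasing order) are [3, 1].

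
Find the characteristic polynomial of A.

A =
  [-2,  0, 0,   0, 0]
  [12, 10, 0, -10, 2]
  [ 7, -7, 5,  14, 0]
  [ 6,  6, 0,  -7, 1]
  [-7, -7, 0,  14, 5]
x^5 - 11*x^4 + 19*x^3 + 115*x^2 - 200*x - 500

Expanding det(x·I − A) (e.g. by cofactor expansion or by noting that A is similar to its Jordan form J, which has the same characteristic polynomial as A) gives
  χ_A(x) = x^5 - 11*x^4 + 19*x^3 + 115*x^2 - 200*x - 500
which factors as (x - 5)^3*(x + 2)^2. The eigenvalues (with algebraic multiplicities) are λ = -2 with multiplicity 2, λ = 5 with multiplicity 3.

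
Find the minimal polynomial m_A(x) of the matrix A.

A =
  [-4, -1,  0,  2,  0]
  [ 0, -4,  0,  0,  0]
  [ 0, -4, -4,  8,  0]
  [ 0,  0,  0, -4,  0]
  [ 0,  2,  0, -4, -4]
x^2 + 8*x + 16

The characteristic polynomial is χ_A(x) = (x + 4)^5, so the eigenvalues are known. The minimal polynomial is
  m_A(x) = Π_λ (x − λ)^{k_λ}
where k_λ is the size of the *largest* Jordan block for λ (equivalently, the smallest k with (A − λI)^k v = 0 for every generalised eigenvector v of λ).

  λ = -4: largest Jordan block has size 2, contributing (x + 4)^2

So m_A(x) = (x + 4)^2 = x^2 + 8*x + 16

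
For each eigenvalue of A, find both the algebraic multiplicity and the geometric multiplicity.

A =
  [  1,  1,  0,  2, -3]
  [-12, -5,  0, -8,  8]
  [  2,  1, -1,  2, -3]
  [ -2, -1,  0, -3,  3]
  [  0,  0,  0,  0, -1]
λ = -3: alg = 2, geom = 1; λ = -1: alg = 3, geom = 3

Step 1 — factor the characteristic polynomial to read off the algebraic multiplicities:
  χ_A(x) = (x + 1)^3*(x + 3)^2

Step 2 — compute geometric multiplicities via the rank-nullity identity g(λ) = n − rank(A − λI):
  rank(A − (-3)·I) = 4, so dim ker(A − (-3)·I) = n − 4 = 1
  rank(A − (-1)·I) = 2, so dim ker(A − (-1)·I) = n − 2 = 3

Summary:
  λ = -3: algebraic multiplicity = 2, geometric multiplicity = 1
  λ = -1: algebraic multiplicity = 3, geometric multiplicity = 3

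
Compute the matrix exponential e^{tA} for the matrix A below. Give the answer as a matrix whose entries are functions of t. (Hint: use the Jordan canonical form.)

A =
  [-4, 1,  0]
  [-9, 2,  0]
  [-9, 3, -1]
e^{tA} =
  [-3*t*exp(-t) + exp(-t), t*exp(-t), 0]
  [-9*t*exp(-t), 3*t*exp(-t) + exp(-t), 0]
  [-9*t*exp(-t), 3*t*exp(-t), exp(-t)]

Strategy: write A = P · J · P⁻¹ where J is a Jordan canonical form, so e^{tA} = P · e^{tJ} · P⁻¹, and e^{tJ} can be computed block-by-block.

A has Jordan form
J =
  [-1,  1,  0]
  [ 0, -1,  0]
  [ 0,  0, -1]
(up to reordering of blocks).

Per-block formulas:
  For a 1×1 block at λ = -1: exp(t · [-1]) = [e^(-1t)].
  For a 2×2 Jordan block J_2(-1): exp(t · J_2(-1)) = e^(-1t)·(I + t·N), where N is the 2×2 nilpotent shift.

After assembling e^{tJ} and conjugating by P, we get:

e^{tA} =
  [-3*t*exp(-t) + exp(-t), t*exp(-t), 0]
  [-9*t*exp(-t), 3*t*exp(-t) + exp(-t), 0]
  [-9*t*exp(-t), 3*t*exp(-t), exp(-t)]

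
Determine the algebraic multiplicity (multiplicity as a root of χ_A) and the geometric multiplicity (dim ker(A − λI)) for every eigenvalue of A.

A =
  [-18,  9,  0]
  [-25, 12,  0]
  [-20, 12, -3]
λ = -3: alg = 3, geom = 2

Step 1 — factor the characteristic polynomial to read off the algebraic multiplicities:
  χ_A(x) = (x + 3)^3

Step 2 — compute geometric multiplicities via the rank-nullity identity g(λ) = n − rank(A − λI):
  rank(A − (-3)·I) = 1, so dim ker(A − (-3)·I) = n − 1 = 2

Summary:
  λ = -3: algebraic multiplicity = 3, geometric multiplicity = 2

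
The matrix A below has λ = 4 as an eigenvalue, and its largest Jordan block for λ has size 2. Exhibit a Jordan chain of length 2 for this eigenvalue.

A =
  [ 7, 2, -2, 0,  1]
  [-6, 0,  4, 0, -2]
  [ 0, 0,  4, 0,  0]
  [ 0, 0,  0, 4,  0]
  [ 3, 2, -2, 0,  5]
A Jordan chain for λ = 4 of length 2:
v_1 = (3, -6, 0, 0, 3)ᵀ
v_2 = (1, 0, 0, 0, 0)ᵀ

Let N = A − (4)·I. We want v_2 with N^2 v_2 = 0 but N^1 v_2 ≠ 0; then v_{j-1} := N · v_j for j = 2, …, 2.

Pick v_2 = (1, 0, 0, 0, 0)ᵀ.
Then v_1 = N · v_2 = (3, -6, 0, 0, 3)ᵀ.

Sanity check: (A − (4)·I) v_1 = (0, 0, 0, 0, 0)ᵀ = 0. ✓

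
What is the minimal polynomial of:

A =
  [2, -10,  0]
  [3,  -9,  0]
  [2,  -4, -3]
x^2 + 7*x + 12

The characteristic polynomial is χ_A(x) = (x + 3)^2*(x + 4), so the eigenvalues are known. The minimal polynomial is
  m_A(x) = Π_λ (x − λ)^{k_λ}
where k_λ is the size of the *largest* Jordan block for λ (equivalently, the smallest k with (A − λI)^k v = 0 for every generalised eigenvector v of λ).

  λ = -4: largest Jordan block has size 1, contributing (x + 4)
  λ = -3: largest Jordan block has size 1, contributing (x + 3)

So m_A(x) = (x + 3)*(x + 4) = x^2 + 7*x + 12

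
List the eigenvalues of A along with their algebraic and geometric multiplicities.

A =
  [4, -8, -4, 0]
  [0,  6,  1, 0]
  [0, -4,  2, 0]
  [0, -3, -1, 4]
λ = 4: alg = 4, geom = 2

Step 1 — factor the characteristic polynomial to read off the algebraic multiplicities:
  χ_A(x) = (x - 4)^4

Step 2 — compute geometric multiplicities via the rank-nullity identity g(λ) = n − rank(A − λI):
  rank(A − (4)·I) = 2, so dim ker(A − (4)·I) = n − 2 = 2

Summary:
  λ = 4: algebraic multiplicity = 4, geometric multiplicity = 2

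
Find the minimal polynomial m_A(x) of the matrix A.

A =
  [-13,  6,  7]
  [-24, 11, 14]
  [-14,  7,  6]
x^3 - 4*x^2 - 11*x - 6

The characteristic polynomial is χ_A(x) = (x - 6)*(x + 1)^2, so the eigenvalues are known. The minimal polynomial is
  m_A(x) = Π_λ (x − λ)^{k_λ}
where k_λ is the size of the *largest* Jordan block for λ (equivalently, the smallest k with (A − λI)^k v = 0 for every generalised eigenvector v of λ).

  λ = -1: largest Jordan block has size 2, contributing (x + 1)^2
  λ = 6: largest Jordan block has size 1, contributing (x − 6)

So m_A(x) = (x - 6)*(x + 1)^2 = x^3 - 4*x^2 - 11*x - 6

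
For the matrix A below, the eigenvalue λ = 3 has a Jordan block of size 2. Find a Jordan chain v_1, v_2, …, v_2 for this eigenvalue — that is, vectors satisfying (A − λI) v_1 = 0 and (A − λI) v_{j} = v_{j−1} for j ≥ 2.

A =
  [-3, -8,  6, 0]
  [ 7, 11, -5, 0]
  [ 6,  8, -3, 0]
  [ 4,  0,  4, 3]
A Jordan chain for λ = 3 of length 2:
v_1 = (-4, 6, 4, 8)ᵀ
v_2 = (2, -1, 0, 0)ᵀ

Let N = A − (3)·I. We want v_2 with N^2 v_2 = 0 but N^1 v_2 ≠ 0; then v_{j-1} := N · v_j for j = 2, …, 2.

Pick v_2 = (2, -1, 0, 0)ᵀ.
Then v_1 = N · v_2 = (-4, 6, 4, 8)ᵀ.

Sanity check: (A − (3)·I) v_1 = (0, 0, 0, 0)ᵀ = 0. ✓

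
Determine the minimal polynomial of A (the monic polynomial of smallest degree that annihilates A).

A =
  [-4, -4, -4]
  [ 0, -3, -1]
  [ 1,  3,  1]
x^3 + 6*x^2 + 12*x + 8

The characteristic polynomial is χ_A(x) = (x + 2)^3, so the eigenvalues are known. The minimal polynomial is
  m_A(x) = Π_λ (x − λ)^{k_λ}
where k_λ is the size of the *largest* Jordan block for λ (equivalently, the smallest k with (A − λI)^k v = 0 for every generalised eigenvector v of λ).

  λ = -2: largest Jordan block has size 3, contributing (x + 2)^3

So m_A(x) = (x + 2)^3 = x^3 + 6*x^2 + 12*x + 8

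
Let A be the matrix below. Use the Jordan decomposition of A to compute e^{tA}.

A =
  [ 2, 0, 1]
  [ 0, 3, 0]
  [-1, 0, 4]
e^{tA} =
  [-t*exp(3*t) + exp(3*t), 0, t*exp(3*t)]
  [0, exp(3*t), 0]
  [-t*exp(3*t), 0, t*exp(3*t) + exp(3*t)]

Strategy: write A = P · J · P⁻¹ where J is a Jordan canonical form, so e^{tA} = P · e^{tJ} · P⁻¹, and e^{tJ} can be computed block-by-block.

A has Jordan form
J =
  [3, 1, 0]
  [0, 3, 0]
  [0, 0, 3]
(up to reordering of blocks).

Per-block formulas:
  For a 2×2 Jordan block J_2(3): exp(t · J_2(3)) = e^(3t)·(I + t·N), where N is the 2×2 nilpotent shift.
  For a 1×1 block at λ = 3: exp(t · [3]) = [e^(3t)].

After assembling e^{tJ} and conjugating by P, we get:

e^{tA} =
  [-t*exp(3*t) + exp(3*t), 0, t*exp(3*t)]
  [0, exp(3*t), 0]
  [-t*exp(3*t), 0, t*exp(3*t) + exp(3*t)]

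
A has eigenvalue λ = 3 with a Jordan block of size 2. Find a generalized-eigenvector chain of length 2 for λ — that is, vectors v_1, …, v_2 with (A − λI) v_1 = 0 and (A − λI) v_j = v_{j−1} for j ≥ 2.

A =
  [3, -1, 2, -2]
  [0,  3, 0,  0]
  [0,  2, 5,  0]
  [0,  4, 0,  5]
A Jordan chain for λ = 3 of length 2:
v_1 = (1, 0, 0, 0)ᵀ
v_2 = (0, 1, -1, -2)ᵀ

Let N = A − (3)·I. We want v_2 with N^2 v_2 = 0 but N^1 v_2 ≠ 0; then v_{j-1} := N · v_j for j = 2, …, 2.

Pick v_2 = (0, 1, -1, -2)ᵀ.
Then v_1 = N · v_2 = (1, 0, 0, 0)ᵀ.

Sanity check: (A − (3)·I) v_1 = (0, 0, 0, 0)ᵀ = 0. ✓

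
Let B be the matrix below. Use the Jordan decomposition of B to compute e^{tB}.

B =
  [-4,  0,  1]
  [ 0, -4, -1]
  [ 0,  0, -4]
e^{tB} =
  [exp(-4*t), 0, t*exp(-4*t)]
  [0, exp(-4*t), -t*exp(-4*t)]
  [0, 0, exp(-4*t)]

Strategy: write B = P · J · P⁻¹ where J is a Jordan canonical form, so e^{tB} = P · e^{tJ} · P⁻¹, and e^{tJ} can be computed block-by-block.

B has Jordan form
J =
  [-4,  1,  0]
  [ 0, -4,  0]
  [ 0,  0, -4]
(up to reordering of blocks).

Per-block formulas:
  For a 1×1 block at λ = -4: exp(t · [-4]) = [e^(-4t)].
  For a 2×2 Jordan block J_2(-4): exp(t · J_2(-4)) = e^(-4t)·(I + t·N), where N is the 2×2 nilpotent shift.

After assembling e^{tJ} and conjugating by P, we get:

e^{tB} =
  [exp(-4*t), 0, t*exp(-4*t)]
  [0, exp(-4*t), -t*exp(-4*t)]
  [0, 0, exp(-4*t)]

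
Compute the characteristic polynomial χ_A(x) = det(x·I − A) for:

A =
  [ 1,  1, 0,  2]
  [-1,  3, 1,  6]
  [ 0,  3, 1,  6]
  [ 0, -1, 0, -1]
x^4 - 4*x^3 + 6*x^2 - 4*x + 1

Expanding det(x·I − A) (e.g. by cofactor expansion or by noting that A is similar to its Jordan form J, which has the same characteristic polynomial as A) gives
  χ_A(x) = x^4 - 4*x^3 + 6*x^2 - 4*x + 1
which factors as (x - 1)^4. The eigenvalues (with algebraic multiplicities) are λ = 1 with multiplicity 4.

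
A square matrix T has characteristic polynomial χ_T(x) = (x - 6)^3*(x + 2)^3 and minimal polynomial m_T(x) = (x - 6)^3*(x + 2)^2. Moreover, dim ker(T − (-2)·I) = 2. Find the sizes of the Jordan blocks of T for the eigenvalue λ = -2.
Block sizes for λ = -2: [2, 1]

Step 1 — from the characteristic polynomial, algebraic multiplicity of λ = -2 is 3. From dim ker(T − (-2)·I) = 2, there are exactly 2 Jordan blocks for λ = -2.
Step 2 — from the minimal polynomial, the factor (x + 2)^2 tells us the largest block for λ = -2 has size 2.
Step 3 — with total size 3, 2 blocks, and largest block 2, the block sizes (in nonincreasing order) are [2, 1].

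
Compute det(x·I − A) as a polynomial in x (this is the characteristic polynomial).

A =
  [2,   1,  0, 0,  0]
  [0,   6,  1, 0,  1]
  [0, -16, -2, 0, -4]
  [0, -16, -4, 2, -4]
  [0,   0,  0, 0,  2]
x^5 - 10*x^4 + 40*x^3 - 80*x^2 + 80*x - 32

Expanding det(x·I − A) (e.g. by cofactor expansion or by noting that A is similar to its Jordan form J, which has the same characteristic polynomial as A) gives
  χ_A(x) = x^5 - 10*x^4 + 40*x^3 - 80*x^2 + 80*x - 32
which factors as (x - 2)^5. The eigenvalues (with algebraic multiplicities) are λ = 2 with multiplicity 5.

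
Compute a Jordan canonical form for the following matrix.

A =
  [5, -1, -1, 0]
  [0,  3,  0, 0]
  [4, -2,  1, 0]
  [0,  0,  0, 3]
J_2(3) ⊕ J_1(3) ⊕ J_1(3)

The characteristic polynomial is
  det(x·I − A) = x^4 - 12*x^3 + 54*x^2 - 108*x + 81 = (x - 3)^4

Eigenvalues and multiplicities (the geometric multiplicity of λ is n − rank(A − λI), which equals the number of Jordan blocks for λ):
  λ = 3: algebraic multiplicity = 4, geometric multiplicity = 3

Determining the block sizes for each eigenvalue:
  λ = 3: 3 blocks summing to 4 forces exactly one block of size 2 and the rest size 1 → block sizes [2, 1, 1]

Assembling the blocks gives a Jordan form
J =
  [3, 1, 0, 0]
  [0, 3, 0, 0]
  [0, 0, 3, 0]
  [0, 0, 0, 3]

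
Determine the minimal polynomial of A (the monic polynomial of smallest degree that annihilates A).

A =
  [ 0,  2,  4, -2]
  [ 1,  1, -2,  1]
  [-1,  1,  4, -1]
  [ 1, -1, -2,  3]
x^2 - 4*x + 4

The characteristic polynomial is χ_A(x) = (x - 2)^4, so the eigenvalues are known. The minimal polynomial is
  m_A(x) = Π_λ (x − λ)^{k_λ}
where k_λ is the size of the *largest* Jordan block for λ (equivalently, the smallest k with (A − λI)^k v = 0 for every generalised eigenvector v of λ).

  λ = 2: largest Jordan block has size 2, contributing (x − 2)^2

So m_A(x) = (x - 2)^2 = x^2 - 4*x + 4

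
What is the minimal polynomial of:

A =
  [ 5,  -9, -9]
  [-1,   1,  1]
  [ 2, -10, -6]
x^3 - 12*x + 16

The characteristic polynomial is χ_A(x) = (x - 2)^2*(x + 4), so the eigenvalues are known. The minimal polynomial is
  m_A(x) = Π_λ (x − λ)^{k_λ}
where k_λ is the size of the *largest* Jordan block for λ (equivalently, the smallest k with (A − λI)^k v = 0 for every generalised eigenvector v of λ).

  λ = -4: largest Jordan block has size 1, contributing (x + 4)
  λ = 2: largest Jordan block has size 2, contributing (x − 2)^2

So m_A(x) = (x - 2)^2*(x + 4) = x^3 - 12*x + 16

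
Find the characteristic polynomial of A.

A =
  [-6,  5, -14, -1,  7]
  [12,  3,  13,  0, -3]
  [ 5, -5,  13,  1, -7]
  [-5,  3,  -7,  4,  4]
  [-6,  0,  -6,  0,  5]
x^5 - 19*x^4 + 130*x^3 - 350*x^2 + 125*x + 625

Expanding det(x·I − A) (e.g. by cofactor expansion or by noting that A is similar to its Jordan form J, which has the same characteristic polynomial as A) gives
  χ_A(x) = x^5 - 19*x^4 + 130*x^3 - 350*x^2 + 125*x + 625
which factors as (x - 5)^4*(x + 1). The eigenvalues (with algebraic multiplicities) are λ = -1 with multiplicity 1, λ = 5 with multiplicity 4.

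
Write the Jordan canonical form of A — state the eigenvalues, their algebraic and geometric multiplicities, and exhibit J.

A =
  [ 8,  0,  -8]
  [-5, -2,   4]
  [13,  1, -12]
J_3(-2)

The characteristic polynomial is
  det(x·I − A) = x^3 + 6*x^2 + 12*x + 8 = (x + 2)^3

Eigenvalues and multiplicities (the geometric multiplicity of λ is n − rank(A − λI), which equals the number of Jordan blocks for λ):
  λ = -2: algebraic multiplicity = 3, geometric multiplicity = 1

Determining the block sizes for each eigenvalue:
  λ = -2: one block (gm = 1), so the single block has size am = 3 → block sizes [3]

Assembling the blocks gives a Jordan form
J =
  [-2,  1,  0]
  [ 0, -2,  1]
  [ 0,  0, -2]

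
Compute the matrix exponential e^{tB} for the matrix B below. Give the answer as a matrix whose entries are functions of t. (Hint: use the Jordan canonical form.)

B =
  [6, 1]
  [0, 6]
e^{tB} =
  [exp(6*t), t*exp(6*t)]
  [0, exp(6*t)]

Strategy: write B = P · J · P⁻¹ where J is a Jordan canonical form, so e^{tB} = P · e^{tJ} · P⁻¹, and e^{tJ} can be computed block-by-block.

B has Jordan form
J =
  [6, 1]
  [0, 6]
(up to reordering of blocks).

Per-block formulas:
  For a 2×2 Jordan block J_2(6): exp(t · J_2(6)) = e^(6t)·(I + t·N), where N is the 2×2 nilpotent shift.

After assembling e^{tJ} and conjugating by P, we get:

e^{tB} =
  [exp(6*t), t*exp(6*t)]
  [0, exp(6*t)]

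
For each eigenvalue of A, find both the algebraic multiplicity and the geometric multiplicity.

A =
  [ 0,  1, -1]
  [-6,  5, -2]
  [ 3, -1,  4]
λ = 3: alg = 3, geom = 2

Step 1 — factor the characteristic polynomial to read off the algebraic multiplicities:
  χ_A(x) = (x - 3)^3

Step 2 — compute geometric multiplicities via the rank-nullity identity g(λ) = n − rank(A − λI):
  rank(A − (3)·I) = 1, so dim ker(A − (3)·I) = n − 1 = 2

Summary:
  λ = 3: algebraic multiplicity = 3, geometric multiplicity = 2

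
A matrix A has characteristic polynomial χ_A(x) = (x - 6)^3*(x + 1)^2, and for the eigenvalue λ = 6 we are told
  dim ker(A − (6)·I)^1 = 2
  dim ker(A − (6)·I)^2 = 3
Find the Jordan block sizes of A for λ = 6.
Block sizes for λ = 6: [2, 1]

From the dimensions of kernels of powers, the number of Jordan blocks of size at least j is d_j − d_{j−1} where d_j = dim ker(N^j) (with d_0 = 0). Computing the differences gives [2, 1].
The number of blocks of size exactly k is (#blocks of size ≥ k) − (#blocks of size ≥ k + 1), so the partition is: 1 block(s) of size 1, 1 block(s) of size 2.
In nonincreasing order the block sizes are [2, 1].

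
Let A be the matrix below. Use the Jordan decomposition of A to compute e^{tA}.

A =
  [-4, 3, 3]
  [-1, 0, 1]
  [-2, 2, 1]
e^{tA} =
  [-3*t*exp(-t) + exp(-t), 3*t*exp(-t), 3*t*exp(-t)]
  [-t*exp(-t), t*exp(-t) + exp(-t), t*exp(-t)]
  [-2*t*exp(-t), 2*t*exp(-t), 2*t*exp(-t) + exp(-t)]

Strategy: write A = P · J · P⁻¹ where J is a Jordan canonical form, so e^{tA} = P · e^{tJ} · P⁻¹, and e^{tJ} can be computed block-by-block.

A has Jordan form
J =
  [-1,  1,  0]
  [ 0, -1,  0]
  [ 0,  0, -1]
(up to reordering of blocks).

Per-block formulas:
  For a 2×2 Jordan block J_2(-1): exp(t · J_2(-1)) = e^(-1t)·(I + t·N), where N is the 2×2 nilpotent shift.
  For a 1×1 block at λ = -1: exp(t · [-1]) = [e^(-1t)].

After assembling e^{tJ} and conjugating by P, we get:

e^{tA} =
  [-3*t*exp(-t) + exp(-t), 3*t*exp(-t), 3*t*exp(-t)]
  [-t*exp(-t), t*exp(-t) + exp(-t), t*exp(-t)]
  [-2*t*exp(-t), 2*t*exp(-t), 2*t*exp(-t) + exp(-t)]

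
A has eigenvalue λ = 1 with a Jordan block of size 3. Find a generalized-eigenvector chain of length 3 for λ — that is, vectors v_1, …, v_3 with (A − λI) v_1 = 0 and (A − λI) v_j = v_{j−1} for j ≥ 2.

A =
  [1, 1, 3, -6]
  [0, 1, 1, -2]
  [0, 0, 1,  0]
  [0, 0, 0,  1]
A Jordan chain for λ = 1 of length 3:
v_1 = (1, 0, 0, 0)ᵀ
v_2 = (3, 1, 0, 0)ᵀ
v_3 = (0, 0, 1, 0)ᵀ

Let N = A − (1)·I. We want v_3 with N^3 v_3 = 0 but N^2 v_3 ≠ 0; then v_{j-1} := N · v_j for j = 3, …, 2.

Pick v_3 = (0, 0, 1, 0)ᵀ.
Then v_2 = N · v_3 = (3, 1, 0, 0)ᵀ.
Then v_1 = N · v_2 = (1, 0, 0, 0)ᵀ.

Sanity check: (A − (1)·I) v_1 = (0, 0, 0, 0)ᵀ = 0. ✓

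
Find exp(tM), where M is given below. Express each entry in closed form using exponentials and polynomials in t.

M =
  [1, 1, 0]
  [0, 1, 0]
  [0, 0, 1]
e^{tM} =
  [exp(t), t*exp(t), 0]
  [0, exp(t), 0]
  [0, 0, exp(t)]

Strategy: write M = P · J · P⁻¹ where J is a Jordan canonical form, so e^{tM} = P · e^{tJ} · P⁻¹, and e^{tJ} can be computed block-by-block.

M has Jordan form
J =
  [1, 1, 0]
  [0, 1, 0]
  [0, 0, 1]
(up to reordering of blocks).

Per-block formulas:
  For a 2×2 Jordan block J_2(1): exp(t · J_2(1)) = e^(1t)·(I + t·N), where N is the 2×2 nilpotent shift.
  For a 1×1 block at λ = 1: exp(t · [1]) = [e^(1t)].

After assembling e^{tJ} and conjugating by P, we get:

e^{tM} =
  [exp(t), t*exp(t), 0]
  [0, exp(t), 0]
  [0, 0, exp(t)]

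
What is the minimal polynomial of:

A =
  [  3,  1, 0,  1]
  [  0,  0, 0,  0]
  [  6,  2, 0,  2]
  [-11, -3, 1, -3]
x^3

The characteristic polynomial is χ_A(x) = x^4, so the eigenvalues are known. The minimal polynomial is
  m_A(x) = Π_λ (x − λ)^{k_λ}
where k_λ is the size of the *largest* Jordan block for λ (equivalently, the smallest k with (A − λI)^k v = 0 for every generalised eigenvector v of λ).

  λ = 0: largest Jordan block has size 3, contributing (x − 0)^3

So m_A(x) = x^3 = x^3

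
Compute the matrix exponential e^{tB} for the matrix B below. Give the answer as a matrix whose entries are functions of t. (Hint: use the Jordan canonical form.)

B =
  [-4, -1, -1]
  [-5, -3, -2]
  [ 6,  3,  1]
e^{tB} =
  [3*t^2*exp(-2*t)/2 - 2*t*exp(-2*t) + exp(-2*t), -t*exp(-2*t), t^2*exp(-2*t)/2 - t*exp(-2*t)]
  [3*t^2*exp(-2*t)/2 - 5*t*exp(-2*t), -t*exp(-2*t) + exp(-2*t), t^2*exp(-2*t)/2 - 2*t*exp(-2*t)]
  [-9*t^2*exp(-2*t)/2 + 6*t*exp(-2*t), 3*t*exp(-2*t), -3*t^2*exp(-2*t)/2 + 3*t*exp(-2*t) + exp(-2*t)]

Strategy: write B = P · J · P⁻¹ where J is a Jordan canonical form, so e^{tB} = P · e^{tJ} · P⁻¹, and e^{tJ} can be computed block-by-block.

B has Jordan form
J =
  [-2,  1,  0]
  [ 0, -2,  1]
  [ 0,  0, -2]
(up to reordering of blocks).

Per-block formulas:
  For a 3×3 Jordan block J_3(-2): exp(t · J_3(-2)) = e^(-2t)·(I + t·N + (t^2/2)·N^2), where N is the 3×3 nilpotent shift.

After assembling e^{tJ} and conjugating by P, we get:

e^{tB} =
  [3*t^2*exp(-2*t)/2 - 2*t*exp(-2*t) + exp(-2*t), -t*exp(-2*t), t^2*exp(-2*t)/2 - t*exp(-2*t)]
  [3*t^2*exp(-2*t)/2 - 5*t*exp(-2*t), -t*exp(-2*t) + exp(-2*t), t^2*exp(-2*t)/2 - 2*t*exp(-2*t)]
  [-9*t^2*exp(-2*t)/2 + 6*t*exp(-2*t), 3*t*exp(-2*t), -3*t^2*exp(-2*t)/2 + 3*t*exp(-2*t) + exp(-2*t)]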